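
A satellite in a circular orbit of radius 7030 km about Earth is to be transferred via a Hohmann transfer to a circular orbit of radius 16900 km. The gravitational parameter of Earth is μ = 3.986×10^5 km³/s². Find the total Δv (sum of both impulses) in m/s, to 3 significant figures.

Δv = 2550 m/s

Semi-major axis of the transfer orbit: a_t = (7030 + 16900)/2 = 11965 km.
Circular speed at r₁: v₁ = √(μ/r₁) = √(3.986×10^5/7030) = 7.530 km/s.
On the transfer ellipse at r₁, v² = μ(2/r − 1/a) gives v_p = √[μ(2/r₁ − 1/a_t)] = 8.949 km/s.
First burn Δv₁ = |v_p − v₁| = 1.419 km/s.
Circular speed at r₂: v₂ = √(μ/r₂) = 4.857 km/s.
Transfer-orbit speed at r₂: v_a = √[μ(2/r₂ − 1/a_t)] = 3.723 km/s.
Second burn Δv₂ = |v₂ − v_a| = 1.134 km/s.
Total Δv = Δv₁ + Δv₂ = 2.553 km/s.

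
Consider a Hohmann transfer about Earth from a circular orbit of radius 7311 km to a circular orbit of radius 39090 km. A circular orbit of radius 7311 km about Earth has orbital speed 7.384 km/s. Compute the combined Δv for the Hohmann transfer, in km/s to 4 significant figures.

Δv = 3.601 km/s

From the circular-orbit relation v² = μ/r at r = 7311 km: μ = v²r = (7.384)² × 7311 = 3.98621×10^5 km³/s².
The Hohmann ellipse has a_t = (r₁ + r₂)/2 = 23200.5 km.
At r₁ the circular-orbit speed is v₁ = √(μ/r₁) = 7.3840 km/s.
On the transfer ellipse at r₁, vis-viva equation gives v_p = √[μ(2/r₁ − 1/a_t)] = 9.5846 km/s.
First burn Δv₁ = |v_p − v₁| = 2.2006 km/s.
At r₂, v₂ = √(μ/r₂) = 3.193355 km/s.
Transfer-orbit speed at r₂: v_a = √[μ(2/r₂ − 1/a_t)] = 1.792615 km/s.
Second burn Δv₂ = |v₂ − v_a| = 1.4007 km/s.
Δv = Δv₁ + Δv₂ = 2.2006 + 1.4007 = 3.601 km/s.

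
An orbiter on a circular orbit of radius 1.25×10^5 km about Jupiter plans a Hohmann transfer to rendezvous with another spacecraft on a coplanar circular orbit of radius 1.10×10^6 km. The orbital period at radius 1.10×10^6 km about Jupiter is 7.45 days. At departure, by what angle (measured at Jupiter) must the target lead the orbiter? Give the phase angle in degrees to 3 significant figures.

From Kepler's third law T² = 4π²r³/μ at r = 1.10×10^6 km, T = 7.45 days = 7.45 × 86400 s = 6.4368×10^5 s: μ = 4π²r³/T² = 1.26823×10^8 km³/s².
Transfer-ellipse semi-major axis a_t = (r₁ + r₂)/2 = (1.250×10^5 + 1.100×10^6)/2 = 6.125×10^5 km.
Transfer time t = π√(a_t³/μ) = 1.3372×10^5 s.
Target angular speed ω₂ = √(μ/r₂³) = 9.7613×10^-6 rad/s.
Angle swept by the target during transfer: ω₂·t = 1.3053 rad = 74.79°.
The orbiter traverses 180° on the transfer ellipse, so the target must lead by 180° − 74.79° = 105°.

φ = 105°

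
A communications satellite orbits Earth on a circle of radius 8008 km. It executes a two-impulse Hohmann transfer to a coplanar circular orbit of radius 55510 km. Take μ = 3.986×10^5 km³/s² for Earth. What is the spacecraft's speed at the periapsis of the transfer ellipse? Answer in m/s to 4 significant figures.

Transfer-ellipse semi-major axis a_t = (r₁ + r₂)/2 = (8008 + 55510)/2 = 31759 km.
At periapsis, r = 8008 km.
Applying v² = μ(2/r − 1/a_t): v = 9.327 km/s.

v = 9327 m/s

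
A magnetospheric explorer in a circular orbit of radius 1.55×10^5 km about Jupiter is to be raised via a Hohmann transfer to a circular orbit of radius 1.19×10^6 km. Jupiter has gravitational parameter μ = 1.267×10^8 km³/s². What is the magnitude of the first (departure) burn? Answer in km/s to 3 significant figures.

Transfer-ellipse semi-major axis a_t = (r₁ + r₂)/2 = (1.550×10^5 + 1.190×10^6)/2 = 6.725×10^5 km.
Circular speed at r = 1.550×10^5 km: v_c = √(μ/r) = 28.5905 km/s.
Transfer-orbit speed at the same r (vis-viva, a = a_t): v_t = √[μ(2/r − 1/a_t)] = 38.0321 km/s.
Δv₁ = |v_t − v_c| = |38.0321 − 28.5905| = 9.442 km/s.

Δv₁ = 9.44 km/s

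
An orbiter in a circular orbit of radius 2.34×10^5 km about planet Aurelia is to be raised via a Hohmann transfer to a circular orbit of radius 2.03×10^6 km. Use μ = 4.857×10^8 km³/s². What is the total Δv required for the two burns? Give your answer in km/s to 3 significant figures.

Δv = 23.9 km/s

Transfer-ellipse semi-major axis a_t = (r₁ + r₂)/2 = (2.340×10^5 + 2.030×10^6)/2 = 1.132×10^6 km.
At r₁ the circular-orbit speed is v₁ = √(μ/r₁) = 45.559 km/s.
Transfer-orbit speed at r₁ (vis-viva): v_p = √[μ(2/r₁ − 1/a_t)] = 61.010 km/s.
First burn Δv₁ = |v_p − v₁| = 15.451 km/s.
At r₂, v₂ = √(μ/r₂) = 15.4681 km/s.
Transfer-orbit speed at r₂: v_a = √[μ(2/r₂ − 1/a_t)] = 7.03268 km/s.
Second burn Δv₂ = |v₂ − v_a| = 8.4354 km/s.
Δv = Δv₁ + Δv₂ = 15.451 + 8.4354 = 23.89 km/s.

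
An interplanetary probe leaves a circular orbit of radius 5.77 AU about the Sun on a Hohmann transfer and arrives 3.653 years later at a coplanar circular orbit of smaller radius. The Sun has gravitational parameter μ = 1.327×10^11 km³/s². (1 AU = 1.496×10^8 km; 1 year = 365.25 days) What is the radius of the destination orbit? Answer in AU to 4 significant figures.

In km: r₁ = 5.77 × 1.496×10^8 = 8.63192×10^8 km.
Transfer time t = 3.653 years × 365.25 × 86400 s = 1.152799128×10^8 s, and t = π√(a_t³/μ).
So a_t = (μ t²/π²)^(1/3) = (1.327×10^11 × (1.152799128×10^8)² / π²)^(1/3) = 5.6324×10^8 km.
Since a_t = (r₁ + r₂)/2, r₂ = 2a_t − r₁ = 2×5.6324×10^8 − 8.63192×10^8 = 2.63288×10^8 km.
In AU: r₂ = 2.63288×10^8 / 1.496×10^8 = 1.760 AU.

r₂ = 1.760 AU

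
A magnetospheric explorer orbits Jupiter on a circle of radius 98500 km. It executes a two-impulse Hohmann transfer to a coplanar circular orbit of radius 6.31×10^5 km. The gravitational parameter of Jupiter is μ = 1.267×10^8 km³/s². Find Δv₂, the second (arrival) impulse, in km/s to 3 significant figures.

Δv₂ = 6.81 km/s

The Hohmann ellipse has a_t = (r₁ + r₂)/2 = 3.6475×10^5 km.
Circular speed at r = 6.310×10^5 km: v_c = √(μ/r) = 14.17 km/s.
Transfer-orbit speed at the same r (vis-viva, a = a_t): v_t = √[μ(2/r − 1/a_t)] = 7.364 km/s.
Δv₂ = |v_t − v_c| = |7.364 − 14.17| = 6.806 km/s.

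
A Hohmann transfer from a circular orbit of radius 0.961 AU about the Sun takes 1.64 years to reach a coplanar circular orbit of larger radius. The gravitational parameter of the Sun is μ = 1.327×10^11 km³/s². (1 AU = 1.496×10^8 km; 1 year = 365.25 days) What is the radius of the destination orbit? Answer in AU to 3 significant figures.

r₂ = 3.45 AU

In km: r₁ = 0.961 × 1.496×10^8 = 1.437656×10^8 km.
Transfer time t = 1.64 years × 365.25 × 86400 s = 5.1754464×10^7 s, and t = π√(a_t³/μ).
So a_t = (μ t²/π²)^(1/3) = (1.327×10^11 × (5.1754464×10^7)² / π²)^(1/3) = 3.3023×10^8 km.
Since a_t = (r₁ + r₂)/2, r₂ = 2a_t − r₁ = 2×3.3023×10^8 − 1.437656×10^8 = 5.166944×10^8 km.
In AU: r₂ = 5.166944×10^8 / 1.496×10^8 = 3.45 AU.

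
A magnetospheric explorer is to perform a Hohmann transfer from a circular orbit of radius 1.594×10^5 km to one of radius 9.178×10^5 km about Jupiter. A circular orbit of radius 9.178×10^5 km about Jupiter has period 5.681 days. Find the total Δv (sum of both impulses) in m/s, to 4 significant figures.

Δv = 13970 m/s

From Kepler's third law T² = 4π²r³/μ at r = 9.178×10^5 km, T = 5.681 days = 5.681 × 86400 s = 4.908384×10^5 s: μ = 4π²r³/T² = 1.26685×10^8 km³/s².
Transfer-ellipse semi-major axis a_t = (r₁ + r₂)/2 = (1.594×10^5 + 9.178×10^5)/2 = 5.386×10^5 km.
Circular speed at r₁: v₁ = √(μ/r₁) = √(1.26685×10^8/1.594×10^5) = 28.192 km/s.
On the transfer ellipse at r₁, v² = μ(2/r − 1/a) gives v_p = √[μ(2/r₁ − 1/a_t)] = 36.801 km/s.
First burn Δv₁ = |v_p − v₁| = 8.609 km/s.
Circular speed at r₂: v₂ = √(μ/r₂) = 11.7487 km/s.
Transfer-orbit speed at r₂: v_a = √[μ(2/r₂ − 1/a_t)] = 6.39146 km/s.
Second burn Δv₂ = |v₂ − v_a| = 5.357 km/s.
Total Δv = Δv₁ + Δv₂ = 13.97 km/s.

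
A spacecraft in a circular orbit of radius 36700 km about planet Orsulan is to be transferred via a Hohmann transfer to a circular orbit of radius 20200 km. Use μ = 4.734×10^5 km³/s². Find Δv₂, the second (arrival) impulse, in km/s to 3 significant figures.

Δv₂ = 0.657 km/s

Semi-major axis of the transfer orbit: a_t = (36700 + 20200)/2 = 28450 km.
Circular speed at r = 20200 km: v_c = √(μ/r) = 4.8410 km/s.
Transfer-orbit speed at the same r (vis-viva, a = a_t): v_t = √[μ(2/r − 1/a_t)] = 5.4983 km/s.
Δv₂ = |v_t − v_c| = |5.4983 − 4.8410| = 0.6573 km/s.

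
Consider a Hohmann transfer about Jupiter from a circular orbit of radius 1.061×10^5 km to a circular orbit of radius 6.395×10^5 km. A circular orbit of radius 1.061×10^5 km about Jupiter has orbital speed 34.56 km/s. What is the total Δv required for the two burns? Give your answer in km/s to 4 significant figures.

From the circular-orbit relation v² = μ/r at r = 1.061×10^5 km: μ = v²r = (34.56)² × 1.061×10^5 = 1.26725×10^8 km³/s².
Transfer-ellipse semi-major axis a_t = (r₁ + r₂)/2 = (1.061×10^5 + 6.395×10^5)/2 = 3.728×10^5 km.
Circular speed at r₁: v₁ = √(μ/r₁) = √(1.26725×10^8/1.061×10^5) = 34.56 km/s.
Transfer-orbit speed at r₁ (vis-viva equation): v_p = √[μ(2/r₁ − 1/a_t)] = 45.26 km/s.
First burn Δv₁ = |v_p − v₁| = 10.70 km/s.
At r₂, v₂ = √(μ/r₂) = 14.077 km/s.
Transfer-orbit speed at r₂: v_a = √[μ(2/r₂ − 1/a_t)] = 7.5098 km/s.
Second burn Δv₂ = |v₂ − v_a| = 6.567 km/s.
Total Δv = Δv₁ + Δv₂ = 17.27 km/s.

Δv = 17.27 km/s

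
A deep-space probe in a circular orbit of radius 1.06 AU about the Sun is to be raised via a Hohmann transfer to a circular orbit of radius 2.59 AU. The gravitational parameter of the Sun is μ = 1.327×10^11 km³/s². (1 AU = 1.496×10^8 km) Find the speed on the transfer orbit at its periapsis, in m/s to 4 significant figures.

v = 34460 m/s

In km: r₁ = 1.06 × 1.496×10^8 = 1.58576×10^8 km; r₂ = 2.59 × 1.496×10^8 = 3.87464×10^8 km.
Transfer-ellipse semi-major axis a_t = (r₁ + r₂)/2 = (1.58576×10^8 + 3.87464×10^8)/2 = 2.7302×10^8 km.
At periapsis, r = 1.58576×10^8 km.
From the vis-viva equation, v = √[μ(2/r − 1/a_t)] = 34.46 km/s.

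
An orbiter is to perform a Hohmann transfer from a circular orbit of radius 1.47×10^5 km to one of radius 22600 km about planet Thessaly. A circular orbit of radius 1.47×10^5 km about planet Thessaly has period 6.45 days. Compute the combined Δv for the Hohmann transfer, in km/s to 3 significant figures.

Δv = 2.14 km/s

From Kepler's third law T² = 4π²r³/μ at r = 1.47×10^5 km, T = 6.45 days = 6.45 × 86400 s = 5.5728×10^5 s: μ = 4π²r³/T² = 4.03799×10^5 km³/s².
The Hohmann ellipse has a_t = (r₁ + r₂)/2 = 84800 km.
Circular speed at r₁: v₁ = √(μ/r₁) = √(4.03799×10^5/1.470×10^5) = 1.6574 km/s.
Transfer-orbit speed at r₁ (vis-viva): v_a = √[μ(2/r₁ − 1/a_t)] = 0.85562 km/s.
First burn Δv₁ = |v_a − v₁| = 0.8018 km/s.
Circular speed at r₂: v₂ = √(μ/r₂) = 4.227 km/s.
Transfer-orbit speed at r₂: v_p = √[μ(2/r₂ − 1/a_t)] = 5.565 km/s.
Second burn Δv₂ = |v₂ − v_p| = 1.338 km/s.
Δv = Δv₁ + Δv₂ = 0.8018 + 1.338 = 2.140 km/s.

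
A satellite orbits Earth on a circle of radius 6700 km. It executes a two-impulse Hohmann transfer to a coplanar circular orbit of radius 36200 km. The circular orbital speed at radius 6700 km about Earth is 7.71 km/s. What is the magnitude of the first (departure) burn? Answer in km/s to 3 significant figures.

From the circular-orbit relation v² = μ/r at r = 6700 km: μ = v²r = (7.71)² × 6700 = 3.98275×10^5 km³/s².
The Hohmann ellipse has a_t = (r₁ + r₂)/2 = 21450 km.
On the circular orbit at r = 6700 km, v_c = √(μ/r) = 7.7100 km/s.
Vis-viva on the transfer ellipse at r = 6700 km gives v_t = √[μ(2/r − 1/a_t)] = 10.016 km/s.
Δv₁ = |v_t − v_c| = |10.016 − 7.7100| = 2.306 km/s.

Δv₁ = 2.31 km/s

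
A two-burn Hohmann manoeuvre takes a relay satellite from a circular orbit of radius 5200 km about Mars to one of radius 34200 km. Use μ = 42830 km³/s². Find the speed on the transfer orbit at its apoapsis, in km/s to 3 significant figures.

v = 0.575 km/s

Transfer-ellipse semi-major axis a_t = (r₁ + r₂)/2 = (5200 + 34200)/2 = 19700 km.
The apoapsis of the transfer ellipse is at r = 34200 km.
Vis-viva: v = √[μ(2/r − 1/a_t)] = √[42830 × (2/34200 − 1/19700)] = 0.5749 km/s.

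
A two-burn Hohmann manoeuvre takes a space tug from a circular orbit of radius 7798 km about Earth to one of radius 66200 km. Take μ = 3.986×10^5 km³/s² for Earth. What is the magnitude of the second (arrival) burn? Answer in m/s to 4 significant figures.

Δv₂ = 1327 m/s

Transfer-ellipse semi-major axis a_t = (r₁ + r₂)/2 = (7798 + 66200)/2 = 36999 km.
Circular speed at r = 66200 km: v_c = √(μ/r) = 2.454 km/s.
Transfer-orbit speed at the same r (vis-viva, a = a_t): v_t = √[μ(2/r − 1/a_t)] = 1.127 km/s.
Δv₂ = |v_t − v_c| = |1.127 − 2.454| = 1.327 km/s.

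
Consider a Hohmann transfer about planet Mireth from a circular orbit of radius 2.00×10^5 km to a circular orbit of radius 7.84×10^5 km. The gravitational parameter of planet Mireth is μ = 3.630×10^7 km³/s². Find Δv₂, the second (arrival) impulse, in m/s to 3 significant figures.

Semi-major axis of the transfer orbit: a_t = (2.000×10^5 + 7.840×10^5)/2 = 4.920×10^5 km.
Circular speed at r = 7.840×10^5 km: v_c = √(μ/r) = 6.804 km/s.
Vis-viva on the transfer ellipse at r = 7.840×10^5 km gives v_t = √[μ(2/r − 1/a_t)] = 4.338 km/s.
Δv₂ = |v_t − v_c| = |4.338 − 6.804| = 2.466 km/s.

Δv₂ = 2470 m/s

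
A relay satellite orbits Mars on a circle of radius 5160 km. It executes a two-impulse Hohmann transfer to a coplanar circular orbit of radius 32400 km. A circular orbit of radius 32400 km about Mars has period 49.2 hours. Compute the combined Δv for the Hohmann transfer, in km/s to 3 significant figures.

Δv = 1.45 km/s

From Kepler's third law T² = 4π²r³/μ at r = 32400 km, T = 49.2 hours = 49.2 × 3600 s = 1.7712×10^5 s: μ = 4π²r³/T² = 42801.6 km³/s².
The Hohmann ellipse has a_t = (r₁ + r₂)/2 = 18780 km.
Circular speed at r₁: v₁ = √(μ/r₁) = √(42801.6/5160) = 2.88008 km/s.
Transfer-orbit speed at r₁ (v² = μ(2/r − 1/a)): v_p = √[μ(2/r₁ − 1/a_t)] = 3.78294 km/s.
First burn Δv₁ = |v_p − v₁| = 0.9029 km/s.
At r₂, v₂ = √(μ/r₂) = 1.1494 km/s.
Transfer-orbit speed at r₂: v_a = √[μ(2/r₂ − 1/a_t)] = 0.60247 km/s.
Second burn Δv₂ = |v₂ − v_a| = 0.5469 km/s.
Total Δv = Δv₁ + Δv₂ = 1.450 km/s.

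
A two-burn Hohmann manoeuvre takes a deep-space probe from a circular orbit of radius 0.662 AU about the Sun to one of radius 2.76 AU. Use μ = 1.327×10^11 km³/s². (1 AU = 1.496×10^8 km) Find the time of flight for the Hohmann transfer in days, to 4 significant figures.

In km: r₁ = 0.662 × 1.496×10^8 = 9.90352×10^7 km; r₂ = 2.76 × 1.496×10^8 = 4.12896×10^8 km.
The Hohmann ellipse has a_t = (r₁ + r₂)/2 = 2.559656×10^8 km.
By Kepler's third law the transfer-orbit period is T = 2π√(a_t³/μ), so t = T/2 = 3.532×10^7 s.
Converting: 3.532×10^7 s ÷ 86400 s/day = 408.8 days.

t = 408.8 days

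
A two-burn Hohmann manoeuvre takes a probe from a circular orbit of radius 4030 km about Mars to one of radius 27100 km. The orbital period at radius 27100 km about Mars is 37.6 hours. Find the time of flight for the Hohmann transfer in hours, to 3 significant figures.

From Kepler's third law T² = 4π²r³/μ at r = 27100 km, T = 37.6 hours = 37.6 × 3600 s = 1.3536×10^5 s: μ = 4π²r³/T² = 42883.2 km³/s².
Transfer-ellipse semi-major axis a_t = (r₁ + r₂)/2 = (4030 + 27100)/2 = 15565 km.
By Kepler's third law the transfer-orbit period is T = 2π√(a_t³/μ), so t = T/2 = 29460 s.
Converting: 29460 s ÷ 3600 s/hour = 8.18 hours.

t = 8.18 hours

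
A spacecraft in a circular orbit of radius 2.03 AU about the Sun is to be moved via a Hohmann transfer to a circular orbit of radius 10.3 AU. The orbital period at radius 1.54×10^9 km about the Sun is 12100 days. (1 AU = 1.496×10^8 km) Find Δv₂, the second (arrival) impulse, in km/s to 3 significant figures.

Δv₂ = 3.94 km/s

From Kepler's third law T² = 4π²r³/μ at r = 1.54×10^9 km, T = 12100 days = 12100 × 86400 s = 1.04544×10^9 s: μ = 4π²r³/T² = 1.31924×10^11 km³/s².
In km: r₁ = 2.03 × 1.496×10^8 = 3.03688×10^8 km; r₂ = 10.3 × 1.496×10^8 = 1.54088×10^9 km.
Transfer-ellipse semi-major axis a_t = (r₁ + r₂)/2 = (3.03688×10^8 + 1.54088×10^9)/2 = 9.22284×10^8 km.
On the circular orbit at r = 1.54088×10^9 km, v_c = √(μ/r) = 9.253 km/s.
Transfer-orbit speed at the same r (vis-viva, a = a_t): v_t = √[μ(2/r − 1/a_t)] = 5.310 km/s.
Δv₂ = |v_t − v_c| = |5.310 − 9.253| = 3.943 km/s.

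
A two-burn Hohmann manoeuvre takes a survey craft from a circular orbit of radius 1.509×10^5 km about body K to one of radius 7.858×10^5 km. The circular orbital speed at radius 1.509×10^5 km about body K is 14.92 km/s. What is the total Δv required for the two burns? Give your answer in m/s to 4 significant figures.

Δv = 7233 m/s

From the circular-orbit relation v² = μ/r at r = 1.509×10^5 km: μ = v²r = (14.92)² × 1.509×10^5 = 3.35913×10^7 km³/s².
Semi-major axis of the transfer orbit: a_t = (1.509×10^5 + 7.858×10^5)/2 = 4.6835×10^5 km.
Circular speed at r₁: v₁ = √(μ/r₁) = √(3.35913×10^7/1.509×10^5) = 14.920 km/s.
On the transfer ellipse at r₁, v² = μ(2/r − 1/a) gives v_p = √[μ(2/r₁ − 1/a_t)] = 19.326 km/s.
First burn Δv₁ = |v_p − v₁| = 4.406 km/s.
Circular speed at r₂: v₂ = √(μ/r₂) = 6.538 km/s.
Transfer-orbit speed at r₂: v_a = √[μ(2/r₂ − 1/a_t)] = 3.711 km/s.
Second burn Δv₂ = |v₂ − v_a| = 2.827 km/s.
Δv = Δv₁ + Δv₂ = 4.406 + 2.827 = 7.233 km/s.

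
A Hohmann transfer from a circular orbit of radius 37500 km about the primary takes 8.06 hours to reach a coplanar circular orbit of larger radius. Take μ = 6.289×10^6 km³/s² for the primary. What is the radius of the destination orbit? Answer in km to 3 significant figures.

Transfer time t = 8.06 hours = 29016 s, and t = π√(a_t³/μ).
So a_t = (μ t²/π²)^(1/3) = (6.289×10^6 × (29016)² / π²)^(1/3) = 81255 km.
Since a_t = (r₁ + r₂)/2, r₂ = 2a_t − r₁ = 2×81255 − 37500 = 1.2501×10^5 km.

r₂ = 1.25×10^5 km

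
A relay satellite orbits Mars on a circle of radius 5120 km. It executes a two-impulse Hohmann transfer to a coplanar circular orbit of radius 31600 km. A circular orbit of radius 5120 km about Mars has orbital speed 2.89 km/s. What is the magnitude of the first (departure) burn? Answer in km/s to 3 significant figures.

Δv₁ = 0.901 km/s

From the circular-orbit relation v² = μ/r at r = 5120 km: μ = v²r = (2.89)² × 5120 = 42762.8 km³/s².
Transfer-ellipse semi-major axis a_t = (r₁ + r₂)/2 = (5120 + 31600)/2 = 18360 km.
On the circular orbit at r = 5120 km, v_c = √(μ/r) = 2.8900 km/s.
Transfer-orbit speed at the same r (vis-viva, a = a_t): v_t = √[μ(2/r − 1/a_t)] = 3.7914 km/s.
Δv₁ = |v_t − v_c| = |3.7914 − 2.8900| = 0.9014 km/s.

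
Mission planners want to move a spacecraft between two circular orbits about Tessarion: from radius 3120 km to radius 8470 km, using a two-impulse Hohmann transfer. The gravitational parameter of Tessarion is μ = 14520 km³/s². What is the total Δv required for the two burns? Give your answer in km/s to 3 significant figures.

Transfer-ellipse semi-major axis a_t = (r₁ + r₂)/2 = (3120 + 8470)/2 = 5795 km.
At r₁ the circular-orbit speed is v₁ = √(μ/r₁) = 2.1573 km/s.
Transfer-orbit speed at r₁ (vis-viva equation): v_p = √[μ(2/r₁ − 1/a_t)] = 2.6081 km/s.
First burn Δv₁ = |v_p − v₁| = 0.4508 km/s.
Circular speed at r₂: v₂ = √(μ/r₂) = 1.3093 km/s.
Transfer-orbit speed at r₂: v_a = √[μ(2/r₂ − 1/a_t)] = 0.96071 km/s.
Second burn Δv₂ = |v₂ − v_a| = 0.3486 km/s.
Total Δv = Δv₁ + Δv₂ = 0.7994 km/s.

Δv = 0.799 km/s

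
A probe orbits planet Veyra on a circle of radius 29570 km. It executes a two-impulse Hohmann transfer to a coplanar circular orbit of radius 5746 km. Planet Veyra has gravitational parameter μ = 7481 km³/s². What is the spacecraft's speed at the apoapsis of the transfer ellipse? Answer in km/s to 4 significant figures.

The Hohmann ellipse has a_t = (r₁ + r₂)/2 = 17658 km.
The apoapsis of the transfer ellipse is at r = 29570 km.
From the vis-viva equation, v = √[μ(2/r − 1/a_t)] = 0.2869 km/s.

v = 0.2869 km/s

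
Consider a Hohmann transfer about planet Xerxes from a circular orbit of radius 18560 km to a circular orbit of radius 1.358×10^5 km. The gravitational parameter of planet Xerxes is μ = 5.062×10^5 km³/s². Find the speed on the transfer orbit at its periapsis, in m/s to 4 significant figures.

v = 6927 m/s

The Hohmann ellipse has a_t = (r₁ + r₂)/2 = 77180 km.
At periapsis, r = 18560 km.
Vis-viva: v = √[μ(2/r − 1/a_t)] = √[5.062×10^5 × (2/18560 − 1/77180)] = 6.927 km/s.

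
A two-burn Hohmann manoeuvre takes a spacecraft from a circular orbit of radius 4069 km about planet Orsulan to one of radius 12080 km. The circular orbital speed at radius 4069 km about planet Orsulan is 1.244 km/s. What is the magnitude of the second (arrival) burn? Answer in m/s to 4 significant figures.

From the circular-orbit relation v² = μ/r at r = 4069 km: μ = v²r = (1.244)² × 4069 = 6296.92 km³/s².
The Hohmann ellipse has a_t = (r₁ + r₂)/2 = 8074.5 km.
On the circular orbit at r = 12080 km, v_c = √(μ/r) = 0.7220 km/s.
Transfer-orbit speed at the same r (vis-viva, a = a_t): v_t = √[μ(2/r − 1/a_t)] = 0.5125 km/s.
Δv₂ = |v_t − v_c| = |0.5125 − 0.7220| = 0.2095 km/s.

Δv₂ = 209.5 m/s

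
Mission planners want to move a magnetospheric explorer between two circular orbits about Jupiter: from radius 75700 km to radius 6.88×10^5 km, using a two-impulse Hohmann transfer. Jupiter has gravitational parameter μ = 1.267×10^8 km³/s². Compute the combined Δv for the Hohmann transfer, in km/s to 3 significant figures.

The Hohmann ellipse has a_t = (r₁ + r₂)/2 = 3.8185×10^5 km.
At r₁ the circular-orbit speed is v₁ = √(μ/r₁) = 40.91 km/s.
On the transfer ellipse at r₁, v² = μ(2/r − 1/a) gives v_p = √[μ(2/r₁ − 1/a_t)] = 54.91 km/s.
First burn Δv₁ = |v_p − v₁| = 14.00 km/s.
Circular speed at r₂: v₂ = √(μ/r₂) = 13.57 km/s.
Transfer-orbit speed at r₂: v_a = √[μ(2/r₂ − 1/a_t)] = 6.042 km/s.
Second burn Δv₂ = |v₂ − v_a| = 7.528 km/s.
Total Δv = Δv₁ + Δv₂ = 21.53 km/s.

Δv = 21.5 km/s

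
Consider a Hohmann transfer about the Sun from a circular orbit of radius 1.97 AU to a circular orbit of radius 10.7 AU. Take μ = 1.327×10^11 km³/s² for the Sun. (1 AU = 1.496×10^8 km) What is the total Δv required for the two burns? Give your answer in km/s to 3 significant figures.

Δv = 10.4 km/s

In km: r₁ = 1.97 × 1.496×10^8 = 2.94712×10^8 km; r₂ = 10.7 × 1.496×10^8 = 1.60072×10^9 km.
Semi-major axis of the transfer orbit: a_t = (2.94712×10^8 + 1.60072×10^9)/2 = 9.47716×10^8 km.
At r₁ the circular-orbit speed is v₁ = √(μ/r₁) = 21.220 km/s.
Transfer-orbit speed at r₁ (vis-viva equation): v_p = √[μ(2/r₁ − 1/a_t)] = 27.578 km/s.
First burn Δv₁ = |v_p − v₁| = 6.358 km/s.
Circular speed at r₂: v₂ = √(μ/r₂) = 9.105 km/s.
Transfer-orbit speed at r₂: v_a = √[μ(2/r₂ − 1/a_t)] = 5.077 km/s.
Second burn Δv₂ = |v₂ − v_a| = 4.028 km/s.
Total Δv = Δv₁ + Δv₂ = 10.39 km/s.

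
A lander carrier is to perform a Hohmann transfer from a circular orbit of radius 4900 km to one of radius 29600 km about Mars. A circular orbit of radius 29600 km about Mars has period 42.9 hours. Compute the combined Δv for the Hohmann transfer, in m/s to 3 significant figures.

Δv = 1480 m/s

From Kepler's third law T² = 4π²r³/μ at r = 29600 km, T = 42.9 hours = 42.9 × 3600 s = 1.5444×10^5 s: μ = 4π²r³/T² = 42925.5 km³/s².
The Hohmann ellipse has a_t = (r₁ + r₂)/2 = 17250 km.
At r₁ the circular-orbit speed is v₁ = √(μ/r₁) = 2.959781 km/s.
On the transfer ellipse at r₁, v² = μ(2/r − 1/a) gives v_p = √[μ(2/r₁ − 1/a_t)] = 3.877135 km/s.
First burn Δv₁ = |v_p − v₁| = 0.9174 km/s.
At r₂, v₂ = √(μ/r₂) = 1.2042 km/s.
Transfer-orbit speed at r₂: v_a = √[μ(2/r₂ − 1/a_t)] = 0.64182 km/s.
Second burn Δv₂ = |v₂ − v_a| = 0.5624 km/s.
Δv = Δv₁ + Δv₂ = 0.9174 + 0.5624 = 1.480 km/s.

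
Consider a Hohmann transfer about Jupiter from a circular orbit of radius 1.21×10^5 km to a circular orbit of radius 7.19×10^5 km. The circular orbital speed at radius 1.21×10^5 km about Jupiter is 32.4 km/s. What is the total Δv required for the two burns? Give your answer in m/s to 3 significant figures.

From the circular-orbit relation v² = μ/r at r = 1.21×10^5 km: μ = v²r = (32.4)² × 1.21×10^5 = 1.27021×10^8 km³/s².
Semi-major axis of the transfer orbit: a_t = (1.210×10^5 + 7.190×10^5)/2 = 4.200×10^5 km.
Circular speed at r₁: v₁ = √(μ/r₁) = √(1.27021×10^8/1.210×10^5) = 32.400 km/s.
Transfer-orbit speed at r₁ (vis-viva equation): v_p = √[μ(2/r₁ − 1/a_t)] = 42.392 km/s.
First burn Δv₁ = |v_p − v₁| = 9.992 km/s.
Circular speed at r₂: v₂ = √(μ/r₂) = 13.291 km/s.
Transfer-orbit speed at r₂: v_a = √[μ(2/r₂ − 1/a_t)] = 7.1341 km/s.
Second burn Δv₂ = |v₂ − v_a| = 6.157 km/s.
Δv = Δv₁ + Δv₂ = 9.992 + 6.157 = 16.15 km/s.

Δv = 16100 m/s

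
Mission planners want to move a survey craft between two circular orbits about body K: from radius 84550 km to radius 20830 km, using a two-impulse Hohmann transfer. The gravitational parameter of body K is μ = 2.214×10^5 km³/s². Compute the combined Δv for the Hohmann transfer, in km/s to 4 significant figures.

Δv = 1.470 km/s

The Hohmann ellipse has a_t = (r₁ + r₂)/2 = 52690 km.
At r₁ the circular-orbit speed is v₁ = √(μ/r₁) = 1.61820 km/s.
On the transfer ellipse at r₁, v² = μ(2/r − 1/a) gives v_a = √[μ(2/r₁ − 1/a_t)] = 1.01745 km/s.
First burn Δv₁ = |v_a − v₁| = 0.60075 km/s.
Circular speed at r₂: v₂ = √(μ/r₂) = 3.260199 km/s.
Transfer-orbit speed at r₂: v_p = √[μ(2/r₂ − 1/a_t)] = 4.129875 km/s.
Second burn Δv₂ = |v₂ − v_p| = 0.86968 km/s.
Δv = Δv₁ + Δv₂ = 0.60075 + 0.86968 = 1.470 km/s.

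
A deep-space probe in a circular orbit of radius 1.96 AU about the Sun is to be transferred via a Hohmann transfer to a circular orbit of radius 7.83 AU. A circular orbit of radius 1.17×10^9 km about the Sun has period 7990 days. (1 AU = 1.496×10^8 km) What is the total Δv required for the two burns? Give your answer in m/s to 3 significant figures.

Δv = 9540 m/s

From Kepler's third law T² = 4π²r³/μ at r = 1.17×10^9 km, T = 7990 days = 7990 × 86400 s = 6.90336×10^8 s: μ = 4π²r³/T² = 1.32677×10^11 km³/s².
In km: r₁ = 1.96 × 1.496×10^8 = 2.93216×10^8 km; r₂ = 7.83 × 1.496×10^8 = 1.171368×10^9 km.
Transfer-ellipse semi-major axis a_t = (r₁ + r₂)/2 = (2.93216×10^8 + 1.171368×10^9)/2 = 7.32292×10^8 km.
At r₁ the circular-orbit speed is v₁ = √(μ/r₁) = 21.272 km/s.
On the transfer ellipse at r₁, vis-viva equation gives v_p = √[μ(2/r₁ − 1/a_t)] = 26.904 km/s.
First burn Δv₁ = |v_p − v₁| = 5.632 km/s.
At r₂, v₂ = √(μ/r₂) = 10.6427 km/s.
Transfer-orbit speed at r₂: v_a = √[μ(2/r₂ − 1/a_t)] = 6.73447 km/s.
Second burn Δv₂ = |v₂ − v_a| = 3.908 km/s.
Total Δv = Δv₁ + Δv₂ = 9.540 km/s.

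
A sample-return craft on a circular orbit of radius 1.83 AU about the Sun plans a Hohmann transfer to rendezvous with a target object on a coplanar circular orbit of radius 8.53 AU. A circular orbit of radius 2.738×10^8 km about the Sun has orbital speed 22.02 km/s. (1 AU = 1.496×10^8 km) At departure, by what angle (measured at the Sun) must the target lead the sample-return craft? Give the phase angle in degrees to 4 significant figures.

From the circular-orbit relation v² = μ/r at r = 2.738×10^8 km: μ = v²r = (22.02)² × 2.738×10^8 = 1.32760×10^11 km³/s².
In km: r₁ = 1.83 × 1.496×10^8 = 2.73768×10^8 km; r₂ = 8.53 × 1.496×10^8 = 1.276088×10^9 km.
Semi-major axis of the transfer orbit: a_t = (2.73768×10^8 + 1.276088×10^9)/2 = 7.74928×10^8 km.
The half-period of the transfer ellipse is t = π√(a_t³/μ) = 1.860×10^8 s.
Target angular speed ω₂ = √(μ/r₂³) = 7.993×10^-9 rad/s.
Angle swept by the target during transfer: ω₂·t = 1.4867 rad = 85.18°.
Arrival is 180° from departure on the ellipse, so φ = 180° − 85.18° = 94.82°.

φ = 94.82°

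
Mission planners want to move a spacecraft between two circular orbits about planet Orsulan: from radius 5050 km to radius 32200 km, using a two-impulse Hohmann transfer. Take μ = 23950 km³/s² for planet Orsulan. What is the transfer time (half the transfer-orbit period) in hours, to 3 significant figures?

The Hohmann ellipse has a_t = (r₁ + r₂)/2 = 18625 km.
By Kepler's third law the transfer-orbit period is T = 2π√(a_t³/μ), so t = T/2 = 51600 s.
Converting: 51600 s ÷ 3600 s/hour = 14.3 hours.

t = 14.3 hours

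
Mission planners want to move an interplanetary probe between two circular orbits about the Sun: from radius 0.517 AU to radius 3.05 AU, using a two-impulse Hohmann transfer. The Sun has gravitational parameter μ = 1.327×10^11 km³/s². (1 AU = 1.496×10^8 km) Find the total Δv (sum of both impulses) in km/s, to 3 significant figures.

In km: r₁ = 0.517 × 1.496×10^8 = 7.73432×10^7 km; r₂ = 3.05 × 1.496×10^8 = 4.5628×10^8 km.
Semi-major axis of the transfer orbit: a_t = (7.73432×10^7 + 4.5628×10^8)/2 = 2.668116×10^8 km.
At r₁ the circular-orbit speed is v₁ = √(μ/r₁) = 41.42 km/s.
Transfer-orbit speed at r₁ (vis-viva): v_p = √[μ(2/r₁ − 1/a_t)] = 54.17 km/s.
First burn Δv₁ = |v_p − v₁| = 12.75 km/s.
At r₂, v₂ = √(μ/r₂) = 17.054 km/s.
Transfer-orbit speed at r₂: v_a = √[μ(2/r₂ − 1/a_t)] = 9.1818 km/s.
Second burn Δv₂ = |v₂ − v_a| = 7.872 km/s.
Δv = Δv₁ + Δv₂ = 12.75 + 7.872 = 20.62 km/s.

Δv = 20.6 km/s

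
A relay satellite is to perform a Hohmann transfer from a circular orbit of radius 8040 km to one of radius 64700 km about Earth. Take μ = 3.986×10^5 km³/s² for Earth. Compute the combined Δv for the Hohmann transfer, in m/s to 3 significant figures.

Δv = 3670 m/s

Semi-major axis of the transfer orbit: a_t = (8040 + 64700)/2 = 36370 km.
Circular speed at r₁: v₁ = √(μ/r₁) = √(3.986×10^5/8040) = 7.041 km/s.
On the transfer ellipse at r₁, v² = μ(2/r − 1/a) gives v_p = √[μ(2/r₁ − 1/a_t)] = 9.391 km/s.
First burn Δv₁ = |v_p − v₁| = 2.350 km/s.
At r₂, v₂ = √(μ/r₂) = 2.482 km/s.
Transfer-orbit speed at r₂: v_a = √[μ(2/r₂ − 1/a_t)] = 1.167 km/s.
Second burn Δv₂ = |v₂ − v_a| = 1.315 km/s.
Δv = Δv₁ + Δv₂ = 2.350 + 1.315 = 3.665 km/s.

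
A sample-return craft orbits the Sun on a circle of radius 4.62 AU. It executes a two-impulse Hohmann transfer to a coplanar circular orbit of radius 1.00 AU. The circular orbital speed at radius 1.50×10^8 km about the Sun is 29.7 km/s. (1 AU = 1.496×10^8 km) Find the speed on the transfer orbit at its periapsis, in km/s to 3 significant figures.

v = 38.1 km/s

From the circular-orbit relation v² = μ/r at r = 1.50×10^8 km: μ = v²r = (29.7)² × 1.50×10^8 = 1.32313×10^11 km³/s².
In km: r₁ = 4.62 × 1.496×10^8 = 6.91152×10^8 km; r₂ = 1.00 × 1.496×10^8 = 1.496×10^8 km.
Semi-major axis of the transfer orbit: a_t = (6.91152×10^8 + 1.496×10^8)/2 = 4.20376×10^8 km.
The periapsis of the transfer ellipse is at r = 1.496×10^8 km.
Applying v² = μ(2/r − 1/a_t): v = 38.13 km/s.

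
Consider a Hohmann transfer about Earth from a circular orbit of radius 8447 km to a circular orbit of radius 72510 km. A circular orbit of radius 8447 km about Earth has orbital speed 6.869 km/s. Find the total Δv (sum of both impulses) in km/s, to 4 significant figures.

From the circular-orbit relation v² = μ/r at r = 8447 km: μ = v²r = (6.869)² × 8447 = 3.98556×10^5 km³/s².
Transfer-ellipse semi-major axis a_t = (r₁ + r₂)/2 = (8447 + 72510)/2 = 40478.5 km.
At r₁ the circular-orbit speed is v₁ = √(μ/r₁) = 6.8690 km/s.
Transfer-orbit speed at r₁ (vis-viva equation): v_p = √[μ(2/r₁ − 1/a_t)] = 9.1935 km/s.
First burn Δv₁ = |v_p − v₁| = 2.3245 km/s.
At r₂, v₂ = √(μ/r₂) = 2.3445 km/s.
Transfer-orbit speed at r₂: v_a = √[μ(2/r₂ − 1/a_t)] = 1.0710 km/s.
Second burn Δv₂ = |v₂ − v_a| = 1.2735 km/s.
Total Δv = Δv₁ + Δv₂ = 3.598 km/s.

Δv = 3.598 km/s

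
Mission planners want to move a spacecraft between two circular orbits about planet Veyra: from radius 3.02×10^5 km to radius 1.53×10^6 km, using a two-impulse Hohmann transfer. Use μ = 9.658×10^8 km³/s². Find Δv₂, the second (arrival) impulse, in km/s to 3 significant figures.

Δv₂ = 10.7 km/s

Semi-major axis of the transfer orbit: a_t = (3.020×10^5 + 1.530×10^6)/2 = 9.160×10^5 km.
Circular speed at r = 1.530×10^6 km: v_c = √(μ/r) = 25.125 km/s.
Vis-viva on the transfer ellipse at r = 1.530×10^6 km gives v_t = √[μ(2/r − 1/a_t)] = 14.426 km/s.
Δv₂ = |v_t − v_c| = |14.426 − 25.125| = 10.70 km/s.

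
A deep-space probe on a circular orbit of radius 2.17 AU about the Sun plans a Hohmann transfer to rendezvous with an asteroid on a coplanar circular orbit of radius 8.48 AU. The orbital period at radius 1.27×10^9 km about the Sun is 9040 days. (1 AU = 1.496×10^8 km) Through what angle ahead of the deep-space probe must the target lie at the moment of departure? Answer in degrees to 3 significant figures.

From Kepler's third law T² = 4π²r³/μ at r = 1.27×10^9 km, T = 9040 days = 9040 × 86400 s = 7.81056×10^8 s: μ = 4π²r³/T² = 1.32558×10^11 km³/s².
In km: r₁ = 2.17 × 1.496×10^8 = 3.24632×10^8 km; r₂ = 8.48 × 1.496×10^8 = 1.268608×10^9 km.
Transfer-ellipse semi-major axis a_t = (r₁ + r₂)/2 = (3.24632×10^8 + 1.268608×10^9)/2 = 7.9662×10^8 km.
The half-period of the transfer ellipse is t = π√(a_t³/μ) = 1.940×10^8 s.
Target angular speed ω₂ = √(μ/r₂³) = 8.058×10^-9 rad/s.
Angle swept by the target during transfer: ω₂·t = 1.5633 rad = 89.57°.
The deep-space probe traverses 180° on the transfer ellipse, so the target must lead by 180° − 89.57° = 90.4°.

φ = 90.4°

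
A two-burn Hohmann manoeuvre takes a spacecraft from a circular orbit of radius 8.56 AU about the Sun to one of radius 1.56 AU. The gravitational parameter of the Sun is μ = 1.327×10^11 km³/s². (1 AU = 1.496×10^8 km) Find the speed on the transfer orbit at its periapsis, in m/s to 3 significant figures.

v = 31000 m/s

In km: r₁ = 8.56 × 1.496×10^8 = 1.280576×10^9 km; r₂ = 1.56 × 1.496×10^8 = 2.33376×10^8 km.
The Hohmann ellipse has a_t = (r₁ + r₂)/2 = 7.56976×10^8 km.
The periapsis of the transfer ellipse is at r = 2.33376×10^8 km.
From the vis-viva equation, v = √[μ(2/r − 1/a_t)] = 31.01 km/s.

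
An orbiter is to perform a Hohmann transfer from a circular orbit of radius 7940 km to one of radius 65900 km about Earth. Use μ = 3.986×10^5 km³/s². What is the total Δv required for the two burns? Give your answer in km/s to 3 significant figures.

Δv = 3.70 km/s

Semi-major axis of the transfer orbit: a_t = (7940 + 65900)/2 = 36920 km.
At r₁ the circular-orbit speed is v₁ = √(μ/r₁) = 7.085 km/s.
On the transfer ellipse at r₁, v² = μ(2/r − 1/a) gives v_p = √[μ(2/r₁ − 1/a_t)] = 9.466 km/s.
First burn Δv₁ = |v_p − v₁| = 2.381 km/s.
At r₂, v₂ = √(μ/r₂) = 2.4594 km/s.
Transfer-orbit speed at r₂: v_a = √[μ(2/r₂ − 1/a_t)] = 1.1405 km/s.
Second burn Δv₂ = |v₂ − v_a| = 1.319 km/s.
Δv = Δv₁ + Δv₂ = 2.381 + 1.319 = 3.700 km/s.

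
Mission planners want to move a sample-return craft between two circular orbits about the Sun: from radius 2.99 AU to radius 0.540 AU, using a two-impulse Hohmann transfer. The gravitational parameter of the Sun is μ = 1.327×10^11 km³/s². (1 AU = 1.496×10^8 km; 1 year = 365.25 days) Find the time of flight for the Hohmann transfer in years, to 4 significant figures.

t = 1.173 years

In km: r₁ = 2.99 × 1.496×10^8 = 4.47304×10^8 km; r₂ = 0.540 × 1.496×10^8 = 8.0784×10^7 km.
Semi-major axis of the transfer orbit: a_t = (4.47304×10^8 + 8.0784×10^7)/2 = 2.64044×10^8 km.
Transfer time t = π√(a_t³/μ) = π√((2.64044×10^8)³ / 1.327×10^11) = 3.7002×10^7 s.
Converting: 3.7002×10^7 s ÷ 3.15576×10^7 s/year (365.25 × 86400) = 1.173 years.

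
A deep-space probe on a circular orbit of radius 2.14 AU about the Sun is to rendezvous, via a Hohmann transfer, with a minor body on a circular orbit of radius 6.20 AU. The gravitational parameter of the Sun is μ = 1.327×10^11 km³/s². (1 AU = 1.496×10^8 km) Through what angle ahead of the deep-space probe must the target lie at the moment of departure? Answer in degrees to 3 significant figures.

In km: r₁ = 2.14 × 1.496×10^8 = 3.20144×10^8 km; r₂ = 6.20 × 1.496×10^8 = 9.2752×10^8 km.
Semi-major axis of the transfer orbit: a_t = (3.20144×10^8 + 9.2752×10^8)/2 = 6.23832×10^8 km.
Transfer time t = π√(a_t³/μ) = 1.3437×10^8 s.
The target's mean motion on its circular orbit is ω₂ = √(μ/r₂³) = 1.2896×10^-8 rad/s.
Angle swept by the target during transfer: ω₂·t = 1.733 rad = 99.29°.
The deep-space probe traverses 180° on the transfer ellipse, so the target must lead by 180° − 99.29° = 80.7°.

φ = 80.7°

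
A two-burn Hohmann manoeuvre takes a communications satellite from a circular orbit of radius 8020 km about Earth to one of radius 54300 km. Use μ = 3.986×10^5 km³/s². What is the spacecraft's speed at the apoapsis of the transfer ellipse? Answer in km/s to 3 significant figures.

v = 1.37 km/s

Semi-major axis of the transfer orbit: a_t = (8020 + 54300)/2 = 31160 km.
At apoapsis, r = 54300 km.
Applying v² = μ(2/r − 1/a_t): v = 1.375 km/s.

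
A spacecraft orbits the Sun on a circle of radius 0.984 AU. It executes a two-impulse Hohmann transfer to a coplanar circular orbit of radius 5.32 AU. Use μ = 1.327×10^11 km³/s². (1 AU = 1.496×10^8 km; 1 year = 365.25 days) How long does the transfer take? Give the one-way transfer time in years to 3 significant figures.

In km: r₁ = 0.984 × 1.496×10^8 = 1.472064×10^8 km; r₂ = 5.32 × 1.496×10^8 = 7.95872×10^8 km.
Semi-major axis of the transfer orbit: a_t = (1.472064×10^8 + 7.95872×10^8)/2 = 4.715392×10^8 km.
Half the transfer-orbit period gives t = π√(a_t³/μ) = 8.831×10^7 s.
Converting: 8.831×10^7 s ÷ 3.15576×10^7 s/year (365.25 × 86400) = 2.80 years.

t = 2.80 years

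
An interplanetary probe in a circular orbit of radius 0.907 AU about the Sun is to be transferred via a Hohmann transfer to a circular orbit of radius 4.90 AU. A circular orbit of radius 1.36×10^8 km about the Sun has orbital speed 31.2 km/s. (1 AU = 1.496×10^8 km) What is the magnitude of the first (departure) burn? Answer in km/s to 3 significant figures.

From the circular-orbit relation v² = μ/r at r = 1.36×10^8 km: μ = v²r = (31.2)² × 1.36×10^8 = 1.32388×10^11 km³/s².
In km: r₁ = 0.907 × 1.496×10^8 = 1.356872×10^8 km; r₂ = 4.90 × 1.496×10^8 = 7.3304×10^8 km.
The Hohmann ellipse has a_t = (r₁ + r₂)/2 = 4.343636×10^8 km.
Circular speed at r = 1.356872×10^8 km: v_c = √(μ/r) = 31.236 km/s.
Vis-viva on the transfer ellipse at r = 1.356872×10^8 km gives v_t = √[μ(2/r − 1/a_t)] = 40.578 km/s.
Δv₁ = |v_t − v_c| = |40.578 − 31.236| = 9.342 km/s.

Δv₁ = 9.34 km/s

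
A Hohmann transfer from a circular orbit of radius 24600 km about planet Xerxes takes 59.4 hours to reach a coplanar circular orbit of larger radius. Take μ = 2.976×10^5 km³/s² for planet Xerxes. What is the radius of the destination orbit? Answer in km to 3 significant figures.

r₂ = 1.98×10^5 km

Transfer time t = 59.4 hours = 2.1384×10^5 s, and t = π√(a_t³/μ).
So a_t = (μ t²/π²)^(1/3) = (2.976×10^5 × (2.1384×10^5)² / π²)^(1/3) = 1.1130×10^5 km.
Since a_t = (r₁ + r₂)/2, r₂ = 2a_t − r₁ = 2×1.1130×10^5 − 24600 = 1.980×10^5 km.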